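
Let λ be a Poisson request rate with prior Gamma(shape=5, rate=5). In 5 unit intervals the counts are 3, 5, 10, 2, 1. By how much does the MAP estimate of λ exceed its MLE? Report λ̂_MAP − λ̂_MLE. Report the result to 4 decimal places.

Σxᵢ = 21. Posterior is Gamma(26, 10); MAP = (26−1)/10 = 25/10 ≈ 2.50000.
MLE = x̄ = 21/5 ≈ 4.20000.
Difference = 25/10 − 21/5 = -17/10 ≈ -1.7000.

MAP − MLE = -1.7000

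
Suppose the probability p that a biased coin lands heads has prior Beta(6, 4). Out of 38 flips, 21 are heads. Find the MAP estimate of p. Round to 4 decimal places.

Prior: Beta(6, 4).
Data: 21 successes in 38 trials. The binomial likelihood contributes p^21(1−p)^17, so the posterior is Beta(6+21, 4+17) = Beta(27, 21).
For Beta(a, b) with a, b > 1 the mode is (a−1)/(a+b−2) = 26/46 ≈ 0.5652.

p̂_MAP = 0.5652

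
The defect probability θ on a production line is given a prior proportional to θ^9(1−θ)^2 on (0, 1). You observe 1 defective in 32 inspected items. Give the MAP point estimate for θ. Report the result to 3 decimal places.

The prior density ∝ θ^9(1−θ)^2 is the kernel of Beta(10, 3).
Data: 1 success in 32 trials. The binomial likelihood contributes θ(1−θ)^31, so the posterior is Beta(10+1, 3+31) = Beta(11, 34).
For Beta(a, b) with a, b > 1 the mode is (a−1)/(a+b−2) = 10/43 ≈ 0.233.

θ̂_MAP = 0.233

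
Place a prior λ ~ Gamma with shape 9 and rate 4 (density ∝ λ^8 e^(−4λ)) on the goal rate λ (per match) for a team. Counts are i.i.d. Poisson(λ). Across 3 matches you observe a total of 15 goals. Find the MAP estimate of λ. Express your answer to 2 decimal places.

λ̂_MAP = 3.29

Σxᵢ = 15, n = 3.
Posterior ∝ λ^8e^(−4λ) · λ^15e^(−3λ) = λ^23e^(−7λ), i.e. Gamma(shape=24, rate=7).
The mode of a Gamma(a, b) with a ≥ 1 (shape–rate) is (a−1)/b = 23/7 ≈ 3.29.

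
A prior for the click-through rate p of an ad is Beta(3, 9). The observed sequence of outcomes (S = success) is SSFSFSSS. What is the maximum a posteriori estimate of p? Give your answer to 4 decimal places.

Prior: Beta(3, 9).
Data: 6 successes in 8 trials (from the sequence). The binomial likelihood contributes p^6(1−p)^2, so the posterior is Beta(3+6, 9+2) = Beta(9, 11).
For Beta(a, b) with a, b > 1 the mode is (a−1)/(a+b−2) = 8/18 ≈ 0.4444.

p̂_MAP = 0.4444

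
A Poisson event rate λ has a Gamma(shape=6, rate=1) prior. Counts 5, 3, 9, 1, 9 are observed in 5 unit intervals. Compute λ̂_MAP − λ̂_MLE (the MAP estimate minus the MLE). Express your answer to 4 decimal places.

MAP − MLE = -0.0667

Σxᵢ = 27. Posterior is Gamma(33, 6); MAP = (33−1)/6 = 32/6 ≈ 5.33333.
MLE = x̄ = 27/5 ≈ 5.40000.
Difference = 32/6 − 27/5 = -1/15 ≈ -0.0667.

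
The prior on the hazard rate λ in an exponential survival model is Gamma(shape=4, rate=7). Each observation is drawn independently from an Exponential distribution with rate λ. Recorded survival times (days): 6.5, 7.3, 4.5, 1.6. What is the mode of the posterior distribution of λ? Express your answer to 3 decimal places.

λ̂_MAP = 0.260

The Exponential(rate=λ) likelihood is ∝ λ^n e^(−λΣtᵢ). Here n = 4 and Σtᵢ = 6.5 + 7.3 + 4.5 + 1.6 = 19.9.
Posterior ∝ λ^3e^(−7λ) · λ^4e^(−19.9λ) = λ^7e^(−26.9λ), i.e. Gamma(8, 26.9).
Mode = (a−1)/b = 7/26.9 ≈ 0.260.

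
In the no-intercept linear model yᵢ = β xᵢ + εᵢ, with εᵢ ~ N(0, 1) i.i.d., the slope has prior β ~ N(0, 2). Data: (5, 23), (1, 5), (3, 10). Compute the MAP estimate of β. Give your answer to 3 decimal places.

log p(β | y) = −Σ(yᵢ − βxᵢ)²/(2·1) − β²/(2·2) + const.
Setting the derivative to zero: Σxᵢ(yᵢ − βxᵢ)/1 − β/2 = 0, so β = Σxᵢyᵢ / (Σxᵢ² + σ²/τ²).
Σxᵢyᵢ = 5·23 + 1·5 + 3·10 = 150; Σxᵢ² = 35; σ²/τ² = 0.5.
β̂_MAP = 150 / (35 + 0.5) = 150/35.5 ≈ 4.225.

β̂_MAP = 4.225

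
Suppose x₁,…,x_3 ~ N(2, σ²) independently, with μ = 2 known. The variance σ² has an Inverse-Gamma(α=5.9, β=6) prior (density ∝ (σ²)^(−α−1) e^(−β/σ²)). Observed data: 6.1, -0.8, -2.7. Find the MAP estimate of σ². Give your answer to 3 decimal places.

Sum of squared deviations about the known mean: SS = (6.1−2)² + (-0.8−2)² + (-2.7−2)² = 46.74.
The Normal likelihood contributes (σ²)^(−n/2) exp(−SS/(2σ²)), so the posterior is Inverse-Gamma(α + n/2, β + SS/2) = Inverse-Gamma(7.4, 29.37).
The mode of Inverse-Gamma(a, b) is b/(a+1) = 29.37/8.4 ≈ 3.496.

σ̂²_MAP = 3.496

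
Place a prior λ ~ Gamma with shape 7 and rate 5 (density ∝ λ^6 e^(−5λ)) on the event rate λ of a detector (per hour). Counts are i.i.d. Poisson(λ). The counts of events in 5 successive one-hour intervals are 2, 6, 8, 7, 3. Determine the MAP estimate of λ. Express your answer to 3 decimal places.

Σxᵢ = 2+6+8+7+3 = 26, with n = 5.
Posterior ∝ λ^6e^(−5λ) · λ^26e^(−5λ) = λ^32e^(−10λ), i.e. Gamma(shape=33, rate=10).
The mode of a Gamma(a, b) with a ≥ 1 (shape–rate) is (a−1)/b = 32/10 ≈ 3.200.

λ̂_MAP = 3.200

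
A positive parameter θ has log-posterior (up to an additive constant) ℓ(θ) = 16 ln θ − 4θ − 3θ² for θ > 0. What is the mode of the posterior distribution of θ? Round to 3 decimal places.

ℓ'(θ) = 16/θ − 4 − 6θ. Setting this to zero and multiplying by θ: 6θ² + 4θ − 16 = 0.
θ = (−4 + √(4² + 4·6·16)) / (2·6) = (−4 + √400) / 12 = (−4 + 20)/12 = 4/3.
ℓ''(θ) = −16/θ² − 6 < 0, confirming a maximum.

θ̂_MAP = 1.333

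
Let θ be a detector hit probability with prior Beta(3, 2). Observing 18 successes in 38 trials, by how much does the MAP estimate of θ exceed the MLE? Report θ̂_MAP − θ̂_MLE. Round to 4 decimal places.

MAP − MLE = 0.0141

Posterior is Beta(21, 22); MAP = (21−1)/(43−2) = 20/41 ≈ 0.48780.
MLE ignores the prior: θ̂_MLE = k/n = 18/38 ≈ 0.47368.
Difference = 20/41 − 18/38 = 11/779 ≈ 0.0141.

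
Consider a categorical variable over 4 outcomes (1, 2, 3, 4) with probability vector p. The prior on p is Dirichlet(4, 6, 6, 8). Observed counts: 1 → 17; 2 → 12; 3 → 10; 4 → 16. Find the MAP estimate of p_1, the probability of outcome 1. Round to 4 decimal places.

The posterior is Dirichlet(αᵢ + nᵢ) = Dirichlet(21, 18, 16, 24).
For a Dirichlet(a₁,…,a_K) with all aᵢ > 1, the mode has j-th component (aⱼ − 1)/(Σaᵢ − K).
Here Σaᵢ = 79 and K = 4, so p_1 = (21 − 1)/(79 − 4) = 20/75 ≈ 0.2667.

MAP estimate: 0.2667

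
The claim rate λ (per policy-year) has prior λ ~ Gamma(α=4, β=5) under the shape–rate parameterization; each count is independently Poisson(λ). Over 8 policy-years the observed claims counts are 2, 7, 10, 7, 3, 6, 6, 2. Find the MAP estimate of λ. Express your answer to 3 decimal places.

Σxᵢ = 2+7+10+7+3+6+6+2 = 43, with n = 8.
Posterior ∝ λ^3e^(−5λ) · λ^43e^(−8λ) = λ^46e^(−13λ), i.e. Gamma(shape=47, rate=13).
The mode of a Gamma(a, b) with a ≥ 1 (shape–rate) is (a−1)/b = 46/13 ≈ 3.538.

λ̂_MAP = 3.538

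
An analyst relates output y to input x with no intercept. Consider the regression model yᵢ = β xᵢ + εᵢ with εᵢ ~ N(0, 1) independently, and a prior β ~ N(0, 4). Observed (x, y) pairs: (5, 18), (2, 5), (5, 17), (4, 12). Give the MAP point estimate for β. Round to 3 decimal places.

β̂_MAP = 3.317

log p(β | y) = −Σ(yᵢ − βxᵢ)²/(2·1) − β²/(2·4) + const.
Setting the derivative to zero: Σxᵢ(yᵢ − βxᵢ)/1 − β/4 = 0, so β = Σxᵢyᵢ / (Σxᵢ² + σ²/τ²).
Σxᵢyᵢ = 5·18 + 2·5 + 5·17 + 4·12 = 233; Σxᵢ² = 70; σ²/τ² = 0.25.
β̂_MAP = 233 / (70 + 0.25) = 233/70.25 ≈ 3.317.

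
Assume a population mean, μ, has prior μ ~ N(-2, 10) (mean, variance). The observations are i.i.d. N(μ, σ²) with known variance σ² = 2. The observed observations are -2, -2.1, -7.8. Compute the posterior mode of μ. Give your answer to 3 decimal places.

μ̂_MAP = -3.844

n = 3; x̄ = ((-2) + (-2.1) + (-7.8))/3 = -11.9/3 = -119/30 ≈ -3.9667.
For a Normal prior and Normal likelihood with known variance, the posterior is Normal; its mode equals its mean, the precision-weighted average.
Prior precision 1/σ₀² = 1/10 = 0.1; data precision n/σ² = 3/2 = 1.5.
μ̂ = (0.1·(-2) + 1.5·(-119/30)) / (0.1 + 1.5) = (-6.15)/1.6 = -3.84375 ≈ -3.844.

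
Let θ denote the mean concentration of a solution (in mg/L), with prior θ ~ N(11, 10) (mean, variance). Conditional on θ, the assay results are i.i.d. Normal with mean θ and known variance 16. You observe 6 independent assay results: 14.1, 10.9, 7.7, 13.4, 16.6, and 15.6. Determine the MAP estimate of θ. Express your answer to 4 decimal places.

θ̂_MAP = 12.6184

n = 6; x̄ = (14.1 + 10.9 + 7.7 + 13.4 + 16.6 + 15.6)/6 = 78.3/6 = 13.05.
For a Normal prior and Normal likelihood with known variance, the posterior is Normal; its mode equals its mean, the precision-weighted average.
Prior precision 1/σ₀² = 1/10 = 0.1; data precision n/σ² = 6/16 = 0.375.
θ̂ = (0.1·11 + 0.375·13.05) / (0.1 + 0.375) = 5.99375/0.475 = 959/76 ≈ 12.6184.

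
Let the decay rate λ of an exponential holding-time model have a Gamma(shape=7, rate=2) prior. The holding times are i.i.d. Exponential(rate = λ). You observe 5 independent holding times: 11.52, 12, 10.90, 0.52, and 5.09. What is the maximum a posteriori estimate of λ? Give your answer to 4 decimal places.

The Exponential(rate=λ) likelihood is ∝ λ^n e^(−λΣtᵢ). Here n = 5 and Σtᵢ = 11.52 + 12 + 10.90 + 0.52 + 5.09 = 40.03.
Posterior ∝ λ^6e^(−2λ) · λ^5e^(−40.03λ) = λ^11e^(−42.03λ), i.e. Gamma(12, 42.03).
Mode = (a−1)/b = 11/42.03 ≈ 0.2617.

λ̂_MAP = 0.2617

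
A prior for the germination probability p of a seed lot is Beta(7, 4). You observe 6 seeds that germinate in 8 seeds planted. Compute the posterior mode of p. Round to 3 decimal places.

p̂_MAP = 0.706

Prior: Beta(7, 4).
Data: 6 successes in 8 trials. The binomial likelihood contributes p^6(1−p)^2, so the posterior is Beta(7+6, 4+2) = Beta(13, 6).
For Beta(a, b) with a, b > 1 the mode is (a−1)/(a+b−2) = 12/17 ≈ 0.706.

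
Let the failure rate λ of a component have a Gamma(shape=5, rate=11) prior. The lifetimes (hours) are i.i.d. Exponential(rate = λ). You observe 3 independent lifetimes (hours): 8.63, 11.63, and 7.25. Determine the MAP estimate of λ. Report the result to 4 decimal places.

λ̂_MAP = 0.1818

The Exponential(rate=λ) likelihood is ∝ λ^n e^(−λΣtᵢ). Here n = 3 and Σtᵢ = 8.63 + 11.63 + 7.25 = 27.51.
Posterior ∝ λ^4e^(−11λ) · λ^3e^(−27.51λ) = λ^7e^(−38.51λ), i.e. Gamma(8, 38.51).
Mode = (a−1)/b = 7/38.51 ≈ 0.1818.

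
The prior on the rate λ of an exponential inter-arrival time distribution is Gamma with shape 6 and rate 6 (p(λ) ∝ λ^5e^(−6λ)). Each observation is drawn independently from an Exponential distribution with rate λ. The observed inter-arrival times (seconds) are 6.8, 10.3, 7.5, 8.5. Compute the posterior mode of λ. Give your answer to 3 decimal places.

The Exponential(rate=λ) likelihood is ∝ λ^n e^(−λΣtᵢ). Here n = 4 and Σtᵢ = 6.8 + 10.3 + 7.5 + 8.5 = 33.1.
Posterior ∝ λ^5e^(−6λ) · λ^4e^(−33.1λ) = λ^9e^(−39.1λ), i.e. Gamma(10, 39.1).
Mode = (a−1)/b = 9/39.1 ≈ 0.230.

λ̂_MAP = 0.230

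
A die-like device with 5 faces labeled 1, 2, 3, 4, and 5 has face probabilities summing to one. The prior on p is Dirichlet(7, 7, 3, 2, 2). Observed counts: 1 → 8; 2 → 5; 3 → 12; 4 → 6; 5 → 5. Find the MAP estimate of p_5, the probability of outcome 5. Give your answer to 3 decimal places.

The posterior is Dirichlet(αᵢ + nᵢ) = Dirichlet(15, 12, 15, 8, 7).
For a Dirichlet(a₁,…,a_K) with all aᵢ > 1, the mode has j-th component (aⱼ − 1)/(Σaᵢ − K).
Here Σaᵢ = 57 and K = 5, so p_5 = (7 − 1)/(57 − 5) = 6/52 ≈ 0.115.

MAP estimate: 0.115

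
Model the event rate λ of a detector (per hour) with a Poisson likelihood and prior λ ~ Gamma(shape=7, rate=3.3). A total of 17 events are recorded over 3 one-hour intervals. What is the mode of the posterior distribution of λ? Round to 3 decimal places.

Σxᵢ = 17, n = 3.
Posterior ∝ λ^6e^(−3.3λ) · λ^17e^(−3λ) = λ^23e^(−6.3λ), i.e. Gamma(shape=24, rate=6.3).
The mode of a Gamma(a, b) with a ≥ 1 (shape–rate) is (a−1)/b = 23/6.3 ≈ 3.651.

λ̂_MAP = 3.651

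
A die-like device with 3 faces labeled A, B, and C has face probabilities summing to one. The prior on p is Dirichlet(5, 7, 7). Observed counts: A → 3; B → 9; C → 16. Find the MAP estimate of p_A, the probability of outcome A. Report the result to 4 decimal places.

The posterior is Dirichlet(αᵢ + nᵢ) = Dirichlet(8, 16, 23).
For a Dirichlet(a₁,…,a_K) with all aᵢ > 1, the mode has j-th component (aⱼ − 1)/(Σaᵢ − K).
Here Σaᵢ = 47 and K = 3, so p_A = (8 − 1)/(47 − 3) = 7/44 ≈ 0.1591.

MAP estimate of p_A = 0.1591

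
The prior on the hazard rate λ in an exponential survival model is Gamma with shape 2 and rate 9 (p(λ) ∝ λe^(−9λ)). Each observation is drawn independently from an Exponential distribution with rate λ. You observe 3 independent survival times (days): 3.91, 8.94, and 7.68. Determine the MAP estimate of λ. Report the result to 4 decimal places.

λ̂_MAP = 0.1355

The Exponential(rate=λ) likelihood is ∝ λ^n e^(−λΣtᵢ). Here n = 3 and Σtᵢ = 3.91 + 8.94 + 7.68 = 20.53.
Posterior ∝ λe^(−9λ) · λ^3e^(−20.53λ) = λ^4e^(−29.53λ), i.e. Gamma(5, 29.53).
Mode = (a−1)/b = 4/29.53 ≈ 0.1355.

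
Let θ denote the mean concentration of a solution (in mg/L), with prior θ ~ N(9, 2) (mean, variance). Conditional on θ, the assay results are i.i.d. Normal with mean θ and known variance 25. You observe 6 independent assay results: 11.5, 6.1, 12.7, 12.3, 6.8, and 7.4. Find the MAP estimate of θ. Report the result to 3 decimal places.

n = 6; x̄ = (11.5 + 6.1 + 12.7 + 12.3 + 6.8 + 7.4)/6 = 56.8/6 = 142/15 ≈ 9.4667.
For a Normal prior and Normal likelihood with known variance, the posterior is Normal; its mode equals its mean, the precision-weighted average.
Prior precision 1/σ₀² = 1/2 = 0.5; data precision n/σ² = 6/25 = 0.24.
θ̂ = (0.5·9 + 0.24·(142/15)) / (0.5 + 0.24) = 6.772/0.74 = 1693/185 ≈ 9.151.

θ̂_MAP = 9.151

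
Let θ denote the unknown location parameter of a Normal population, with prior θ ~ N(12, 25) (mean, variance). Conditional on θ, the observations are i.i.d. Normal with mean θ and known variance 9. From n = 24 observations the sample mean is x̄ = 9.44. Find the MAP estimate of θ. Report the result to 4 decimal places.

θ̂_MAP = 9.4778

n = 24, x̄ = 9.44.
For a Normal prior and Normal likelihood with known variance, the posterior is Normal; its mode equals its mean, the precision-weighted average.
Prior precision 1/σ₀² = 1/25 = 0.04; data precision n/σ² = 24/9 = 8/3.
θ̂ = (0.04·12 + (8/3)·9.44) / (0.04 + 8/3) = (1924/75)/(203/75) = 1924/203 ≈ 9.4778.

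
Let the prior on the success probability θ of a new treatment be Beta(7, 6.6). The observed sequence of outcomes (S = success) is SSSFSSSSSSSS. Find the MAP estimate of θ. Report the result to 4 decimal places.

Prior: Beta(7, 6.6).
Data: 11 successes in 12 trials (from the sequence). The binomial likelihood contributes θ^11(1−θ)^1, so the posterior is Beta(7+11, 6.6+1) = Beta(18, 7.6).
For Beta(a, b) with a, b > 1 the mode is (a−1)/(a+b−2) = 17/23.6 ≈ 0.7203.

θ̂_MAP = 0.7203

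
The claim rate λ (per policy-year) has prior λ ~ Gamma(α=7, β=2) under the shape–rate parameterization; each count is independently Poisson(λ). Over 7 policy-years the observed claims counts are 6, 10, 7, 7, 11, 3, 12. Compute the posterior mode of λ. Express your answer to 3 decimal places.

Σxᵢ = 6+10+7+7+11+3+12 = 56, with n = 7.
Posterior ∝ λ^6e^(−2λ) · λ^56e^(−7λ) = λ^62e^(−9λ), i.e. Gamma(shape=63, rate=9).
The mode of a Gamma(a, b) with a ≥ 1 (shape–rate) is (a−1)/b = 62/9 ≈ 6.889.

λ̂_MAP = 6.889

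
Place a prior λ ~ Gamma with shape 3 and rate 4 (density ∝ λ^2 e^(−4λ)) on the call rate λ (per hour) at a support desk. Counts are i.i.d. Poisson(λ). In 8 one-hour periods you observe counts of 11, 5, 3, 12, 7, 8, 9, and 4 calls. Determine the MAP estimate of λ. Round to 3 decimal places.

Σxᵢ = 11+5+3+12+7+8+9+4 = 59, with n = 8.
Posterior ∝ λ^2e^(−4λ) · λ^59e^(−8λ) = λ^61e^(−12λ), i.e. Gamma(shape=62, rate=12).
The mode of a Gamma(a, b) with a ≥ 1 (shape–rate) is (a−1)/b = 61/12 ≈ 5.083.

λ̂_MAP = 5.083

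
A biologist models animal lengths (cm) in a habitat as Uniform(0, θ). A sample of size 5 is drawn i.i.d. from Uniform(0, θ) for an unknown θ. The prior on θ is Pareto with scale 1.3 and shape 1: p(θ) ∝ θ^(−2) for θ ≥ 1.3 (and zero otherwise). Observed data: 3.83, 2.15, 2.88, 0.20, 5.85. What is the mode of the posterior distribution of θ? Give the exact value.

θ̂_MAP = 5.85

The Uniform(0, θ) likelihood is θ^(−n) for θ ≥ max(xᵢ), zero otherwise. Here max(xᵢ) = 5.85.
Posterior ∝ θ^(−2) · θ^(−5) = θ^(−7) on θ ≥ max(1.3, 5.85) = 5.85.
This density is strictly decreasing in θ, so the posterior mode lies at the lower boundary of the support.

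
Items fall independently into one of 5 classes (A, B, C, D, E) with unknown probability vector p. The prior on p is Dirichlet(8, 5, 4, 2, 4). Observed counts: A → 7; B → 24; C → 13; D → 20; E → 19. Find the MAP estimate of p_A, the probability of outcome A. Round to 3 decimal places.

MAP estimate of p_A = 0.139

The posterior is Dirichlet(αᵢ + nᵢ) = Dirichlet(15, 29, 17, 22, 23).
For a Dirichlet(a₁,…,a_K) with all aᵢ > 1, the mode has j-th component (aⱼ − 1)/(Σaᵢ − K).
Here Σaᵢ = 106 and K = 5, so p_A = (15 − 1)/(106 − 5) = 14/101 ≈ 0.139.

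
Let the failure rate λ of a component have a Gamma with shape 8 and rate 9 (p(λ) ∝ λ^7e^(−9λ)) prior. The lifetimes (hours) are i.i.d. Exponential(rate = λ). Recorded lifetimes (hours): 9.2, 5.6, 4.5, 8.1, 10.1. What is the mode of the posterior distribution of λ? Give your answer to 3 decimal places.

The Exponential(rate=λ) likelihood is ∝ λ^n e^(−λΣtᵢ). Here n = 5 and Σtᵢ = 9.2 + 5.6 + 4.5 + 8.1 + 10.1 = 37.5.
Posterior ∝ λ^7e^(−9λ) · λ^5e^(−37.5λ) = λ^12e^(−46.5λ), i.e. Gamma(13, 46.5).
Mode = (a−1)/b = 12/46.5 ≈ 0.258.

λ̂_MAP = 0.258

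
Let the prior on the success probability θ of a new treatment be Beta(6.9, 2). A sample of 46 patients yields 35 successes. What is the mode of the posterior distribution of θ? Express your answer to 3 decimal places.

Prior: Beta(6.9, 2).
Data: 35 successes in 46 trials. The binomial likelihood contributes θ^35(1−θ)^11, so the posterior is Beta(6.9+35, 2+11) = Beta(41.9, 13).
For Beta(a, b) with a, b > 1 the mode is (a−1)/(a+b−2) = 40.9/52.9 ≈ 0.773.

θ̂_MAP = 0.773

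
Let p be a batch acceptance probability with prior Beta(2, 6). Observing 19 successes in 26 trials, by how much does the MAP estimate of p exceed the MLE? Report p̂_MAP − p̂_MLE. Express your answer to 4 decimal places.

Posterior is Beta(21, 13); MAP = (21−1)/(34−2) = 20/32 ≈ 0.62500.
MLE ignores the prior: p̂_MLE = k/n = 19/26 ≈ 0.73077.
Difference = 20/32 − 19/26 = -11/104 ≈ -0.1058.

MAP − MLE = -0.1058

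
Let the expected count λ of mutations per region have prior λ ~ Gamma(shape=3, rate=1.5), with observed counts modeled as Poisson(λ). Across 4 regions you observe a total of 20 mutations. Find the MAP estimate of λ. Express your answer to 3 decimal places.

λ̂_MAP = 4.000

Σxᵢ = 20, n = 4.
Posterior ∝ λ^2e^(−1.5λ) · λ^20e^(−4λ) = λ^22e^(−5.5λ), i.e. Gamma(shape=23, rate=5.5).
The mode of a Gamma(a, b) with a ≥ 1 (shape–rate) is (a−1)/b = 22/5.5 ≈ 4.000.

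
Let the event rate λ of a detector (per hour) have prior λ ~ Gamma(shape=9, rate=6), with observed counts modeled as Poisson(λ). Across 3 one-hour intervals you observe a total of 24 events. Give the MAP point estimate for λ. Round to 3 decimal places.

Σxᵢ = 24, n = 3.
Posterior ∝ λ^8e^(−6λ) · λ^24e^(−3λ) = λ^32e^(−9λ), i.e. Gamma(shape=33, rate=9).
The mode of a Gamma(a, b) with a ≥ 1 (shape–rate) is (a−1)/b = 32/9 ≈ 3.556.

λ̂_MAP = 3.556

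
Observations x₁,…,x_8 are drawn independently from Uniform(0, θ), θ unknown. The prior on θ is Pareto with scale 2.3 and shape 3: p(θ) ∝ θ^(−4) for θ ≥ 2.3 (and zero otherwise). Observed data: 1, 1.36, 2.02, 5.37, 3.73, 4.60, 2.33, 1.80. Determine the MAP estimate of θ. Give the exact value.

θ̂_MAP = 5.37

The Uniform(0, θ) likelihood is θ^(−n) for θ ≥ max(xᵢ), zero otherwise. Here max(xᵢ) = 5.37.
Posterior ∝ θ^(−4) · θ^(−8) = θ^(−12) on θ ≥ max(2.3, 5.37) = 5.37.
This density is strictly decreasing in θ, so the posterior mode lies at the lower boundary of the support.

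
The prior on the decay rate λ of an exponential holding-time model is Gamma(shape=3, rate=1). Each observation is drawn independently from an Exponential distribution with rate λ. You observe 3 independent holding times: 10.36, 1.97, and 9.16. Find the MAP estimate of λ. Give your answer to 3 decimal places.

The Exponential(rate=λ) likelihood is ∝ λ^n e^(−λΣtᵢ). Here n = 3 and Σtᵢ = 10.36 + 1.97 + 9.16 = 21.49.
Posterior ∝ λ^2e^(−1λ) · λ^3e^(−21.49λ) = λ^5e^(−22.49λ), i.e. Gamma(6, 22.49).
Mode = (a−1)/b = 5/22.49 ≈ 0.222.

λ̂_MAP = 0.222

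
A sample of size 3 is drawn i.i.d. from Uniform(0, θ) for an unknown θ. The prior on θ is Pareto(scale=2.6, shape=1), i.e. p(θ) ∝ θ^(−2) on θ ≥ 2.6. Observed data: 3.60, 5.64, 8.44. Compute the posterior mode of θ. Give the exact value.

θ̂_MAP = 8.44

The Uniform(0, θ) likelihood is θ^(−n) for θ ≥ max(xᵢ), zero otherwise. Here max(xᵢ) = 8.44.
Posterior ∝ θ^(−2) · θ^(−3) = θ^(−5) on θ ≥ max(2.6, 8.44) = 8.44.
This density is strictly decreasing in θ, so the posterior mode lies at the lower boundary of the support.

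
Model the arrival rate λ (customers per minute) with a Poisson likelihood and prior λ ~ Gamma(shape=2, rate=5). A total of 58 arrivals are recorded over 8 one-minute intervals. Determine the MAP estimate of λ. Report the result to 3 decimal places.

Σxᵢ = 58, n = 8.
Posterior ∝ λe^(−5λ) · λ^58e^(−8λ) = λ^59e^(−13λ), i.e. Gamma(shape=60, rate=13).
The mode of a Gamma(a, b) with a ≥ 1 (shape–rate) is (a−1)/b = 59/13 ≈ 4.538.

λ̂_MAP = 4.538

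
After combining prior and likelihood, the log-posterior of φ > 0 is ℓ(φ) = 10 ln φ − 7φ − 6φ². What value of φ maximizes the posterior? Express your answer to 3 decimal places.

ℓ'(φ) = 10/φ − 7 − 12φ. Setting this to zero and multiplying by φ: 12φ² + 7φ − 10 = 0.
φ = (−7 + √(7² + 4·12·10)) / (2·12) = (−7 + √529) / 24 = (−7 + 23)/24 = 2/3.
ℓ''(φ) = −10/φ² − 12 < 0, confirming a maximum.

φ̂_MAP = 0.667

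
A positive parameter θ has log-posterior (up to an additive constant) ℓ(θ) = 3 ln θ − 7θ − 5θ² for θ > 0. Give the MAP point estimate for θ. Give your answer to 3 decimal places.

ℓ'(θ) = 3/θ − 7 − 10θ. Setting this to zero and multiplying by θ: 10θ² + 7θ − 3 = 0.
θ = (−7 + √(7² + 4·10·3)) / (2·10) = (−7 + √169) / 20 = (−7 + 13)/20 = 3/10.
ℓ''(θ) = −3/θ² − 10 < 0, confirming a maximum.

θ̂_MAP = 0.300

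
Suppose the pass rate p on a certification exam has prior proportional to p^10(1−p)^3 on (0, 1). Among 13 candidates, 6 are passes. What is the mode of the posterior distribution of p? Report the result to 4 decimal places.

p̂_MAP = 0.6154

The prior density ∝ p^10(1−p)^3 is the kernel of Beta(11, 4).
Data: 6 successes in 13 trials. The binomial likelihood contributes p^6(1−p)^7, so the posterior is Beta(11+6, 4+7) = Beta(17, 11).
For Beta(a, b) with a, b > 1 the mode is (a−1)/(a+b−2) = 16/26 ≈ 0.6154.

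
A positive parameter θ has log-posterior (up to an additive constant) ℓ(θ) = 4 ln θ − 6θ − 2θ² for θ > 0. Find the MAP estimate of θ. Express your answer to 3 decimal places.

ℓ'(θ) = 4/θ − 6 − 4θ. Setting this to zero and multiplying by θ: 4θ² + 6θ − 4 = 0.
θ = (−6 + √(6² + 4·4·4)) / (2·4) = (−6 + √100) / 8 = (−6 + 10)/8 = 1/2.
ℓ''(θ) = −4/θ² − 4 < 0, confirming a maximum.

θ̂_MAP = 0.500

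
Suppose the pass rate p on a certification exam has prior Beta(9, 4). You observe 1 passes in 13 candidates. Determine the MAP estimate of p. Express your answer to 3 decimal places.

Prior: Beta(9, 4).
Data: 1 success in 13 trials. The binomial likelihood contributes p(1−p)^12, so the posterior is Beta(9+1, 4+12) = Beta(10, 16).
For Beta(a, b) with a, b > 1 the mode is (a−1)/(a+b−2) = 9/24 ≈ 0.375.

p̂_MAP = 0.375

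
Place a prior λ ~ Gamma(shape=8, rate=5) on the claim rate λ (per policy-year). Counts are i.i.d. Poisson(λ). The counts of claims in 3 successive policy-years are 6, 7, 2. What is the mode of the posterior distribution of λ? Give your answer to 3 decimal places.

λ̂_MAP = 2.750

Σxᵢ = 6+7+2 = 15, with n = 3.
Posterior ∝ λ^7e^(−5λ) · λ^15e^(−3λ) = λ^22e^(−8λ), i.e. Gamma(shape=23, rate=8).
The mode of a Gamma(a, b) with a ≥ 1 (shape–rate) is (a−1)/b = 22/8 ≈ 2.750.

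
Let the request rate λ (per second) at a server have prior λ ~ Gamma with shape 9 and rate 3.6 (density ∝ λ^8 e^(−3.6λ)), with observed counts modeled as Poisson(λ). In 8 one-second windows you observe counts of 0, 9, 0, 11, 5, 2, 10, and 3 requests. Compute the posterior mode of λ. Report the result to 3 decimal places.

Σxᵢ = 0+9+0+11+5+2+10+3 = 40, with n = 8.
Posterior ∝ λ^8e^(−3.6λ) · λ^40e^(−8λ) = λ^48e^(−11.6λ), i.e. Gamma(shape=49, rate=11.6).
The mode of a Gamma(a, b) with a ≥ 1 (shape–rate) is (a−1)/b = 48/11.6 ≈ 4.138.

λ̂_MAP = 4.138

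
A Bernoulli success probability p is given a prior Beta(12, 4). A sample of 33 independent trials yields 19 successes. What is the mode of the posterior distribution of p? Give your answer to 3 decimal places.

p̂_MAP = 0.638

Prior: Beta(12, 4).
Data: 19 successes in 33 trials. The binomial likelihood contributes p^19(1−p)^14, so the posterior is Beta(12+19, 4+14) = Beta(31, 18).
For Beta(a, b) with a, b > 1 the mode is (a−1)/(a+b−2) = 30/47 ≈ 0.638.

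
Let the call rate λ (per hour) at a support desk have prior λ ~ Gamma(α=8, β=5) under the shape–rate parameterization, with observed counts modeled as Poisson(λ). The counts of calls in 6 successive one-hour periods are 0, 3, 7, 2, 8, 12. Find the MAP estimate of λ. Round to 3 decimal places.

Σxᵢ = 0+3+7+2+8+12 = 32, with n = 6.
Posterior ∝ λ^7e^(−5λ) · λ^32e^(−6λ) = λ^39e^(−11λ), i.e. Gamma(shape=40, rate=11).
The mode of a Gamma(a, b) with a ≥ 1 (shape–rate) is (a−1)/b = 39/11 ≈ 3.545.

λ̂_MAP = 3.545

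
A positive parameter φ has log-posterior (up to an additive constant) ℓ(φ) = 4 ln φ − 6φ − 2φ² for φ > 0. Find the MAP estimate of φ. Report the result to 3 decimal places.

φ̂_MAP = 0.500

ℓ'(φ) = 4/φ − 6 − 4φ. Setting this to zero and multiplying by φ: 4φ² + 6φ − 4 = 0.
φ = (−6 + √(6² + 4·4·4)) / (2·4) = (−6 + √100) / 8 = (−6 + 10)/8 = 1/2.
ℓ''(φ) = −4/φ² − 4 < 0, confirming a maximum.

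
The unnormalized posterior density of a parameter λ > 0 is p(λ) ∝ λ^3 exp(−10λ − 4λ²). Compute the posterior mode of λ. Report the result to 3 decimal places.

ℓ'(λ) = 3/λ − 10 − 8λ. Setting this to zero and multiplying by λ: 8λ² + 10λ − 3 = 0.
λ = (−10 + √(10² + 4·8·3)) / (2·8) = (−10 + √196) / 16 = (−10 + 14)/16 = 1/4.
ℓ''(λ) = −3/λ² − 8 < 0, confirming a maximum.

λ̂_MAP = 0.250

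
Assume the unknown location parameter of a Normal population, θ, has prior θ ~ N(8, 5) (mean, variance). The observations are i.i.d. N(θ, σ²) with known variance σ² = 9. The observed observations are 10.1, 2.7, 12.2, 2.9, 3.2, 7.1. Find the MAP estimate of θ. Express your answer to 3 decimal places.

θ̂_MAP = 6.744

n = 6; x̄ = (10.1 + 2.7 + 12.2 + 2.9 + 3.2 + 7.1)/6 = 38.2/6 = 191/30 ≈ 6.3667.
For a Normal prior and Normal likelihood with known variance, the posterior is Normal; its mode equals its mean, the precision-weighted average.
Prior precision 1/σ₀² = 1/5 = 0.2; data precision n/σ² = 6/9 = 2/3.
θ̂ = (0.2·8 + (2/3)·(191/30)) / (0.2 + 2/3) = (263/45)/(13/15) = 263/39 ≈ 6.744.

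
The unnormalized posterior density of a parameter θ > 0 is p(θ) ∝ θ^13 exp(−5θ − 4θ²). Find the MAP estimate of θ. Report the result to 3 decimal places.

θ̂_MAP = 1.000

ℓ'(θ) = 13/θ − 5 − 8θ. Setting this to zero and multiplying by θ: 8θ² + 5θ − 13 = 0.
θ = (−5 + √(5² + 4·8·13)) / (2·8) = (−5 + √441) / 16 = (−5 + 21)/16 = 1.
ℓ''(θ) = −13/θ² − 8 < 0, confirming a maximum.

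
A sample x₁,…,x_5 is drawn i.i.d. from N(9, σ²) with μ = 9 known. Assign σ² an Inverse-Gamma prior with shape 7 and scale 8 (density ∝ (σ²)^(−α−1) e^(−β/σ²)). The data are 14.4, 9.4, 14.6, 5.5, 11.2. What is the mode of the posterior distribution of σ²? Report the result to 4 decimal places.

σ̂²_MAP = 4.4652

Sum of squared deviations about the known mean: SS = (14.4−9)² + (9.4−9)² + (14.6−9)² + (5.5−9)² + (11.2−9)² = 77.77.
The Normal likelihood contributes (σ²)^(−n/2) exp(−SS/(2σ²)), so the posterior is Inverse-Gamma(α + n/2, β + SS/2) = Inverse-Gamma(9.5, 46.885).
The mode of Inverse-Gamma(a, b) is b/(a+1) = 46.885/10.5 ≈ 4.4652.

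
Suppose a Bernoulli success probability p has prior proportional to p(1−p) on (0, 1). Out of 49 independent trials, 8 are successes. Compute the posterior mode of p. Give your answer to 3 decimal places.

p̂_MAP = 0.176

The prior density ∝ p(1−p)^1 is the kernel of Beta(2, 2).
Data: 8 successes in 49 trials. The binomial likelihood contributes p^8(1−p)^41, so the posterior is Beta(2+8, 2+41) = Beta(10, 43).
For Beta(a, b) with a, b > 1 the mode is (a−1)/(a+b−2) = 9/51 ≈ 0.176.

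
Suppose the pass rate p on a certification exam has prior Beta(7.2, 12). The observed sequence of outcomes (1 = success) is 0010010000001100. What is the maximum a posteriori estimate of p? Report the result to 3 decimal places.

Prior: Beta(7.2, 12).
Data: 4 successes in 16 trials (from the sequence). The binomial likelihood contributes p^4(1−p)^12, so the posterior is Beta(7.2+4, 12+12) = Beta(11.2, 24).
For Beta(a, b) with a, b > 1 the mode is (a−1)/(a+b−2) = 10.2/33.2 ≈ 0.307.

p̂_MAP = 0.307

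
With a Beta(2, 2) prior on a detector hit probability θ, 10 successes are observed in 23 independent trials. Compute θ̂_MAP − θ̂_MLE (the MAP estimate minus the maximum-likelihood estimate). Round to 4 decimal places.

Posterior is Beta(12, 15); MAP = (12−1)/(27−2) = 11/25 ≈ 0.44000.
MLE ignores the prior: θ̂_MLE = k/n = 10/23 ≈ 0.43478.
Difference = 11/25 − 10/23 = 3/575 ≈ 0.0052.

MAP − MLE = 0.0052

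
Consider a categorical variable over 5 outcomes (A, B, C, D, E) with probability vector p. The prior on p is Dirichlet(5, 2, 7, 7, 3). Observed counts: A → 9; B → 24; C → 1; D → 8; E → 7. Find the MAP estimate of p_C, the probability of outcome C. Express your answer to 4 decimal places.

The posterior is Dirichlet(αᵢ + nᵢ) = Dirichlet(14, 26, 8, 15, 10).
For a Dirichlet(a₁,…,a_K) with all aᵢ > 1, the mode has j-th component (aⱼ − 1)/(Σaᵢ − K).
Here Σaᵢ = 73 and K = 5, so p_C = (8 − 1)/(73 − 5) = 7/68 ≈ 0.1029.

MAP estimate of p_C = 0.1029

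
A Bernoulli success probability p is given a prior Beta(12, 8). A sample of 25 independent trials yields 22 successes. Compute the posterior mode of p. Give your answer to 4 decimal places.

p̂_MAP = 0.7674

Prior: Beta(12, 8).
Data: 22 successes in 25 trials. The binomial likelihood contributes p^22(1−p)^3, so the posterior is Beta(12+22, 8+3) = Beta(34, 11).
For Beta(a, b) with a, b > 1 the mode is (a−1)/(a+b−2) = 33/43 ≈ 0.7674.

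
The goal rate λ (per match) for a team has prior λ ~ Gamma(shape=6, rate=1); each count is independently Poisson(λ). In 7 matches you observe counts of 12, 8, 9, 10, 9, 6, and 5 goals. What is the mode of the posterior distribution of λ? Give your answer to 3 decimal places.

λ̂_MAP = 8.000

Σxᵢ = 12+8+9+10+9+6+5 = 59, with n = 7.
Posterior ∝ λ^5e^(−1λ) · λ^59e^(−7λ) = λ^64e^(−8λ), i.e. Gamma(shape=65, rate=8).
The mode of a Gamma(a, b) with a ≥ 1 (shape–rate) is (a−1)/b = 64/8 ≈ 8.000.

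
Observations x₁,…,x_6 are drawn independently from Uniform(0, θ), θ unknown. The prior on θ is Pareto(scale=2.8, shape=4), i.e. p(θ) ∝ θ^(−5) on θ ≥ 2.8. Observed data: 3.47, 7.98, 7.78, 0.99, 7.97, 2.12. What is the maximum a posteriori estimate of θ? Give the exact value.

θ̂_MAP = 7.98

The Uniform(0, θ) likelihood is θ^(−n) for θ ≥ max(xᵢ), zero otherwise. Here max(xᵢ) = 7.98.
Posterior ∝ θ^(−5) · θ^(−6) = θ^(−11) on θ ≥ max(2.8, 7.98) = 7.98.
This density is strictly decreasing in θ, so the posterior mode lies at the lower boundary of the support.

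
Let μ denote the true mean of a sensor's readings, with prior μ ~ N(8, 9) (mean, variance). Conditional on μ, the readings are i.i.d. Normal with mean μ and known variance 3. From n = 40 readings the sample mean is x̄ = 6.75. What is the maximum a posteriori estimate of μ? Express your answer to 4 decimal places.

μ̂_MAP = 6.7603

n = 40, x̄ = 6.75.
For a Normal prior and Normal likelihood with known variance, the posterior is Normal; its mode equals its mean, the precision-weighted average.
Prior precision 1/σ₀² = 1/9; data precision n/σ² = 40/3.
μ̂ = ((1/9)·8 + (40/3)·6.75) / (1/9 + 40/3) = (818/9)/(121/9) = 818/121 ≈ 6.7603.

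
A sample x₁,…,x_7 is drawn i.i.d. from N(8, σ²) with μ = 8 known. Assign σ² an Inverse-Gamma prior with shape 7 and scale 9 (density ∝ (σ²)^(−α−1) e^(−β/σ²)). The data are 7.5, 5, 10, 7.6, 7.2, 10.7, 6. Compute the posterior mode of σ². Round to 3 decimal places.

Sum of squared deviations about the known mean: SS = (7.5−8)² + (5−8)² + (10−8)² + (7.6−8)² + (7.2−8)² + (10.7−8)² + (6−8)² = 25.34.
The Normal likelihood contributes (σ²)^(−n/2) exp(−SS/(2σ²)), so the posterior is Inverse-Gamma(α + n/2, β + SS/2) = Inverse-Gamma(10.5, 21.67).
The mode of Inverse-Gamma(a, b) is b/(a+1) = 21.67/11.5 ≈ 1.884.

σ̂²_MAP = 1.884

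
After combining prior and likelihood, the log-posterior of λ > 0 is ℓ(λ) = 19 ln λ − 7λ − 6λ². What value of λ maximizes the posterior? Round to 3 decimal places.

λ̂_MAP = 1.000

ℓ'(λ) = 19/λ − 7 − 12λ. Setting this to zero and multiplying by λ: 12λ² + 7λ − 19 = 0.
λ = (−7 + √(7² + 4·12·19)) / (2·12) = (−7 + √961) / 24 = (−7 + 31)/24 = 1.
ℓ''(λ) = −19/λ² − 12 < 0, confirming a maximum.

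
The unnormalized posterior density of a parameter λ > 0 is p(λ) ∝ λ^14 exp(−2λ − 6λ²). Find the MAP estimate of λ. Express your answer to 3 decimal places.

ℓ'(λ) = 14/λ − 2 − 12λ. Setting this to zero and multiplying by λ: 12λ² + 2λ − 14 = 0.
λ = (−2 + √(2² + 4·12·14)) / (2·12) = (−2 + √676) / 24 = (−2 + 26)/24 = 1.
ℓ''(λ) = −14/λ² − 12 < 0, confirming a maximum.

λ̂_MAP = 1.000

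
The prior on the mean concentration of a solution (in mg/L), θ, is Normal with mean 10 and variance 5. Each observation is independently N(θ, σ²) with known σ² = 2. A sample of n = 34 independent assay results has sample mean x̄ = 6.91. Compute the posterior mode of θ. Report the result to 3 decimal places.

n = 34, x̄ = 6.91.
For a Normal prior and Normal likelihood with known variance, the posterior is Normal; its mode equals its mean, the precision-weighted average.
Prior precision 1/σ₀² = 1/5 = 0.2; data precision n/σ² = 34/2 = 17.
θ̂ = (0.2·10 + 17·6.91) / (0.2 + 17) = 119.47/17.2 = 11947/1720 ≈ 6.946.

θ̂_MAP = 6.946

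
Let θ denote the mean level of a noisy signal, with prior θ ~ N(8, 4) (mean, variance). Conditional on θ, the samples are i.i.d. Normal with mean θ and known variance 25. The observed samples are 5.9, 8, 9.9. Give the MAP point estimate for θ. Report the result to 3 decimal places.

θ̂_MAP = 7.978

n = 3; x̄ = (5.9 + 8 + 9.9)/3 = 23.8/3 = 119/15 ≈ 7.9333.
For a Normal prior and Normal likelihood with known variance, the posterior is Normal; its mode equals its mean, the precision-weighted average.
Prior precision 1/σ₀² = 1/4 = 0.25; data precision n/σ² = 3/25 = 0.12.
θ̂ = (0.25·8 + 0.12·(119/15)) / (0.25 + 0.12) = 2.952/0.37 = 1476/185 ≈ 7.978.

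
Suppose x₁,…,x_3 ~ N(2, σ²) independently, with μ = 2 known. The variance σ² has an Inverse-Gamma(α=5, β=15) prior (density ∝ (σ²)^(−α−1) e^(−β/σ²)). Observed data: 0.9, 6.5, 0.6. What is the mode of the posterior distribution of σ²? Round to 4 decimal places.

σ̂²_MAP = 3.5613

Sum of squared deviations about the known mean: SS = (0.9−2)² + (6.5−2)² + (0.6−2)² = 23.42.
The Normal likelihood contributes (σ²)^(−n/2) exp(−SS/(2σ²)), so the posterior is Inverse-Gamma(α + n/2, β + SS/2) = Inverse-Gamma(6.5, 26.71).
The mode of Inverse-Gamma(a, b) is b/(a+1) = 26.71/7.5 ≈ 3.5613.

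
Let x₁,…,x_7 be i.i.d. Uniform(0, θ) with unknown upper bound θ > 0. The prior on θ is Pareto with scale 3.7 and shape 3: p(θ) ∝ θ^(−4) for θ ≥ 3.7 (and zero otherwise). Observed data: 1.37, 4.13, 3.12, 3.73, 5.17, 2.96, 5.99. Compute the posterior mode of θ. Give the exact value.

The Uniform(0, θ) likelihood is θ^(−n) for θ ≥ max(xᵢ), zero otherwise. Here max(xᵢ) = 5.99.
Posterior ∝ θ^(−4) · θ^(−7) = θ^(−11) on θ ≥ max(3.7, 5.99) = 5.99.
This density is strictly decreasing in θ, so the posterior mode lies at the lower boundary of the support.

θ̂_MAP = 5.99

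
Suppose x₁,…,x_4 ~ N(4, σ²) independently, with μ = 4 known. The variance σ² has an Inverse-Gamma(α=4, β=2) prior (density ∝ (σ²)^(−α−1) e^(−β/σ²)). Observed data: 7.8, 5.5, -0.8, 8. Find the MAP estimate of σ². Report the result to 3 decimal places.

σ̂²_MAP = 4.266

Sum of squared deviations about the known mean: SS = (7.8−4)² + (5.5−4)² + (-0.8−4)² + (8−4)² = 55.73.
The Normal likelihood contributes (σ²)^(−n/2) exp(−SS/(2σ²)), so the posterior is Inverse-Gamma(α + n/2, β + SS/2) = Inverse-Gamma(6, 29.865).
The mode of Inverse-Gamma(a, b) is b/(a+1) = 29.865/7 ≈ 4.266.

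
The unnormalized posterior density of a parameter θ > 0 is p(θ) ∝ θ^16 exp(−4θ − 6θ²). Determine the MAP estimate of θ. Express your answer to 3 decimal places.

θ̂_MAP = 1.000

ℓ'(θ) = 16/θ − 4 − 12θ. Setting this to zero and multiplying by θ: 12θ² + 4θ − 16 = 0.
θ = (−4 + √(4² + 4·12·16)) / (2·12) = (−4 + √784) / 24 = (−4 + 28)/24 = 1.
ℓ''(θ) = −16/θ² − 12 < 0, confirming a maximum.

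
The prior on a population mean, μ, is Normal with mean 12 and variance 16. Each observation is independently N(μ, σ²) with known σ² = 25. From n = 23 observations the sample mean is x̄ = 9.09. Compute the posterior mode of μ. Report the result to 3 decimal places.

n = 23, x̄ = 9.09.
For a Normal prior and Normal likelihood with known variance, the posterior is Normal; its mode equals its mean, the precision-weighted average.
Prior precision 1/σ₀² = 1/16 = 0.0625; data precision n/σ² = 23/25 = 0.92.
μ̂ = (0.0625·12 + 0.92·9.09) / (0.0625 + 0.92) = 9.1128/0.9825 = 30376/3275 ≈ 9.275.

μ̂_MAP = 9.275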